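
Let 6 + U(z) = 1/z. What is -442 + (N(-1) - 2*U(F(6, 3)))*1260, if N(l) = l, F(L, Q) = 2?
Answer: 12158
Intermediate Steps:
U(z) = -6 + 1/z
-442 + (N(-1) - 2*U(F(6, 3)))*1260 = -442 + (-1 - 2*(-6 + 1/2))*1260 = -442 + (-1 - 2*(-6 + ½))*1260 = -442 + (-1 - 2*(-11/2))*1260 = -442 + (-1 + 11)*1260 = -442 + 10*1260 = -442 + 12600 = 12158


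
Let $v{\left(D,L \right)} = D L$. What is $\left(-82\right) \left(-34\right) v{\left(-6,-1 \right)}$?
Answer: $16728$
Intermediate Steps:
$\left(-82\right) \left(-34\right) v{\left(-6,-1 \right)} = \left(-82\right) \left(-34\right) \left(\left(-6\right) \left(-1\right)\right) = 2788 \cdot 6 = 16728$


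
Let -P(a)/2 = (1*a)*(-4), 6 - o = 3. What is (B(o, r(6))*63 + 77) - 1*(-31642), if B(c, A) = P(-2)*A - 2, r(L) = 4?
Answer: 27561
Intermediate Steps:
o = 3 (o = 6 - 1*3 = 6 - 3 = 3)
P(a) = 8*a (P(a) = -2*1*a*(-4) = -2*a*(-4) = -(-8)*a = 8*a)
B(c, A) = -2 - 16*A (B(c, A) = (8*(-2))*A - 2 = -16*A - 2 = -2 - 16*A)
(B(o, r(6))*63 + 77) - 1*(-31642) = ((-2 - 16*4)*63 + 77) - 1*(-31642) = ((-2 - 64)*63 + 77) + 31642 = (-66*63 + 77) + 31642 = (-4158 + 77) + 31642 = -4081 + 31642 = 27561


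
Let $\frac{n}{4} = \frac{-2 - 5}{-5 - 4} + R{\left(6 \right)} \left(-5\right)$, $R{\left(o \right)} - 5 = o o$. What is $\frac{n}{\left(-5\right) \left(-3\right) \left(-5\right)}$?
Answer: $\frac{7352}{675} \approx 10.892$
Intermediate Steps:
$R{\left(o \right)} = 5 + o^{2}$ ($R{\left(o \right)} = 5 + o o = 5 + o^{2}$)
$n = - \frac{7352}{9}$ ($n = 4 \left(\frac{-2 - 5}{-5 - 4} + \left(5 + 6^{2}\right) \left(-5\right)\right) = 4 \left(- \frac{7}{-9} + \left(5 + 36\right) \left(-5\right)\right) = 4 \left(\left(-7\right) \left(- \frac{1}{9}\right) + 41 \left(-5\right)\right) = 4 \left(\frac{7}{9} - 205\right) = 4 \left(- \frac{1838}{9}\right) = - \frac{7352}{9} \approx -816.89$)
$\frac{n}{\left(-5\right) \left(-3\right) \left(-5\right)} = \frac{1}{\left(-5\right) \left(-3\right) \left(-5\right)} \left(- \frac{7352}{9}\right) = \frac{1}{15 \left(-5\right)} \left(- \frac{7352}{9}\right) = \frac{1}{-75} \left(- \frac{7352}{9}\right) = \left(- \frac{1}{75}\right) \left(- \frac{7352}{9}\right) = \frac{7352}{675}$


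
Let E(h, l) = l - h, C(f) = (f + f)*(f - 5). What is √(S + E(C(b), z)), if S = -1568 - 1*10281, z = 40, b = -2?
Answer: I*√11837 ≈ 108.8*I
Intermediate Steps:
C(f) = 2*f*(-5 + f) (C(f) = (2*f)*(-5 + f) = 2*f*(-5 + f))
S = -11849 (S = -1568 - 10281 = -11849)
√(S + E(C(b), z)) = √(-11849 + (40 - 2*(-2)*(-5 - 2))) = √(-11849 + (40 - 2*(-2)*(-7))) = √(-11849 + (40 - 1*28)) = √(-11849 + (40 - 28)) = √(-11849 + 12) = √(-11837) = I*√11837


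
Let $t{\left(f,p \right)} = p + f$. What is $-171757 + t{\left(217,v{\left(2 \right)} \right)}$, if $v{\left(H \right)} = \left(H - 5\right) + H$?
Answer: $-171541$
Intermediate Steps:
$v{\left(H \right)} = -5 + 2 H$ ($v{\left(H \right)} = \left(-5 + H\right) + H = -5 + 2 H$)
$t{\left(f,p \right)} = f + p$
$-171757 + t{\left(217,v{\left(2 \right)} \right)} = -171757 + \left(217 + \left(-5 + 2 \cdot 2\right)\right) = -171757 + \left(217 + \left(-5 + 4\right)\right) = -171757 + \left(217 - 1\right) = -171757 + 216 = -171541$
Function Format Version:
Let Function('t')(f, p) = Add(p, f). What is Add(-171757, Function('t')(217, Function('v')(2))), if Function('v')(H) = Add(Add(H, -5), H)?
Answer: -171541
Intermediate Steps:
Function('v')(H) = Add(-5, Mul(2, H)) (Function('v')(H) = Add(Add(-5, H), H) = Add(-5, Mul(2, H)))
Function('t')(f, p) = Add(f, p)
Add(-171757, Function('t')(217, Function('v')(2))) = Add(-171757, Add(217, Add(-5, Mul(2, 2)))) = Add(-171757, Add(217, Add(-5, 4))) = Add(-171757, Add(217, -1)) = Add(-171757, 216) = -171541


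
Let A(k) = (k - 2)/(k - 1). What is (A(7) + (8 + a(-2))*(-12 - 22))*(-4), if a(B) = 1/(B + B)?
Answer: 3152/3 ≈ 1050.7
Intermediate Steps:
a(B) = 1/(2*B)
A(k) = (-2 + k)/(-1 + k)
(A(7) + (8 + a(-2))*(-12 - 22))*(-4) = ((-2 + 7)/(-1 + 7) + (8 + (1/2)/(-2))*(-12 - 22))*(-4) = (5/6 + (8 + (1/2)*(-1/2))*(-34))*(-4) = ((1/6)*5 + (8 - 1/4)*(-34))*(-4) = (5/6 + (31/4)*(-34))*(-4) = (5/6 - 527/2)*(-4) = -788/3*(-4) = 3152/3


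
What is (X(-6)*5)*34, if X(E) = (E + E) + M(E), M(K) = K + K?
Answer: -4080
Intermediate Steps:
M(K) = 2*K
X(E) = 4*E (X(E) = (E + E) + 2*E = 2*E + 2*E = 4*E)
(X(-6)*5)*34 = ((4*(-6))*5)*34 = -24*5*34 = -120*34 = -4080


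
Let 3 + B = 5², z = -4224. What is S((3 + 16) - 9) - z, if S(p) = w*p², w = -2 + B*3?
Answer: 10624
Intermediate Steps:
B = 22 (B = -3 + 5² = -3 + 25 = 22)
w = 64 (w = -2 + 22*3 = -2 + 66 = 64)
S(p) = 64*p²
S((3 + 16) - 9) - z = 64*((3 + 16) - 9)² - 1*(-4224) = 64*(19 - 9)² + 4224 = 64*10² + 4224 = 64*100 + 4224 = 6400 + 4224 = 10624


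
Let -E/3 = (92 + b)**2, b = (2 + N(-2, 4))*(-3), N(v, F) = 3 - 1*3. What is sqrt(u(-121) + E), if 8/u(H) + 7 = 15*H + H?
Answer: 2*I*sqrt(20941310089)/1943 ≈ 148.96*I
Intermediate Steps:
u(H) = 8/(-7 + 16*H) (u(H) = 8/(-7 + (15*H + H)) = 8/(-7 + 16*H))
N(v, F) = 0 (N(v, F) = 3 - 3 = 0)
b = -6 (b = (2 + 0)*(-3) = 2*(-3) = -6)
E = -22188 (E = -3*(92 - 6)**2 = -3*86**2 = -3*7396 = -22188)
sqrt(u(-121) + E) = sqrt(8/(-7 + 16*(-121)) - 22188) = sqrt(8/(-7 - 1936) - 22188) = sqrt(8/(-1943) - 22188) = sqrt(8*(-1/1943) - 22188) = sqrt(-8/1943 - 22188) = sqrt(-43111292/1943) = 2*I*sqrt(20941310089)/1943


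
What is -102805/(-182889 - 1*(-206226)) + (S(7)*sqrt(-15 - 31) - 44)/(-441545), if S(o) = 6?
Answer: -45392006897/10304335665 - 6*I*sqrt(46)/441545 ≈ -4.4051 - 9.2163e-5*I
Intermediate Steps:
-102805/(-182889 - 1*(-206226)) + (S(7)*sqrt(-15 - 31) - 44)/(-441545) = -102805/(-182889 - 1*(-206226)) + (6*sqrt(-15 - 31) - 44)/(-441545) = -102805/(-182889 + 206226) + (6*sqrt(-46) - 44)*(-1/441545) = -102805/23337 + (6*(I*sqrt(46)) - 44)*(-1/441545) = -102805*1/23337 + (6*I*sqrt(46) - 44)*(-1/441545) = -102805/23337 + (-44 + 6*I*sqrt(46))*(-1/441545) = -102805/23337 + (44/441545 - 6*I*sqrt(46)/441545) = -45392006897/10304335665 - 6*I*sqrt(46)/441545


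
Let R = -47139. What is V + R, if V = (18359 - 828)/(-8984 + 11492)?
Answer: -118207081/2508 ≈ -47132.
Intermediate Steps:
V = 17531/2508 ≈ 6.9900
V + R = 17531/2508 - 47139 = -118207081/2508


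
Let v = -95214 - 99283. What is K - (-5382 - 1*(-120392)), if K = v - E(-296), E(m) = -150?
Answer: -309357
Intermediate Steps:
v = -194497
K = -194347 (K = -194497 - 1*(-150) = -194497 + 150 = -194347)
K - (-5382 - 1*(-120392)) = -194347 - (-5382 - 1*(-120392)) = -194347 - (-5382 + 120392) = -194347 - 1*115010 = -194347 - 115010 = -309357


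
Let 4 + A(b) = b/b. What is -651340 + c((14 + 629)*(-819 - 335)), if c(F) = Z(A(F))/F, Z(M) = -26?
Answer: -241654304727/371011 ≈ -6.5134e+5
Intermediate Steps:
A(b) = -3 (A(b) = -4 + b/b = -4 + 1 = -3)
c(F) = -26/F
-651340 + c((14 + 629)*(-819 - 335)) = -651340 - 26*1/((-819 - 335)*(14 + 629)) = -651340 - 26/(643*(-1154)) = -651340 - 26/(-742022) = -651340 - 26*(-1/742022) = -651340 + 13/371011 = -241654304727/371011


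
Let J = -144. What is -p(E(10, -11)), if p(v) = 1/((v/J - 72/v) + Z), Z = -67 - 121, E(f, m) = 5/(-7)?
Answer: 5040/439463 ≈ 0.011469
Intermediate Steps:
E(f, m) = -5/7 (E(f, m) = 5*(-⅐) = -5/7)
Z = -188
p(v) = 1/(-188 - 72/v - v/144) (p(v) = 1/((v/(-144) - 72/v) - 188) = 1/((v*(-1/144) - 72/v) - 188) = 1/((-v/144 - 72/v) - 188) = 1/((-72/v - v/144) - 188) = 1/(-188 - 72/v - v/144))
-p(E(10, -11)) = -(-144)*(-5)/(7*(10368 + (-5/7)² + 27072*(-5/7))) = -(-144)*(-5)/(7*(10368 + 25/49 - 135360/7)) = -(-144)*(-5)/(7*(-439463/49)) = -(-144)*(-5)*(-49)/(7*439463) = -1*(-5040/439463) = 5040/439463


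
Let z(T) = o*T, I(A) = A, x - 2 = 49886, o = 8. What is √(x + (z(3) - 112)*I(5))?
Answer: 2*√12362 ≈ 222.37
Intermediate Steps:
x = 49888 (x = 2 + 49886 = 49888)
z(T) = 8*T
√(x + (z(3) - 112)*I(5)) = √(49888 + (8*3 - 112)*5) = √(49888 + (24 - 112)*5) = √(49888 - 88*5) = √(49888 - 440) = √49448 = 2*√12362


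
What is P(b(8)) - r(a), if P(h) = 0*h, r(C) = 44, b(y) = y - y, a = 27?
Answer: -44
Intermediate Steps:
b(y) = 0
P(h) = 0
P(b(8)) - r(a) = 0 - 1*44 = 0 - 44 = -44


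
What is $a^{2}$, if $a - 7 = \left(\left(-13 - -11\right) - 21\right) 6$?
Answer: $17161$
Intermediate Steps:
$a = -131$ ($a = 7 + \left(\left(-13 - -11\right) - 21\right) 6 = 7 + \left(\left(-13 + 11\right) - 21\right) 6 = 7 + \left(-2 - 21\right) 6 = 7 - 138 = -131$)
$a^{2} = \left(-131\right)^{2} = 17161$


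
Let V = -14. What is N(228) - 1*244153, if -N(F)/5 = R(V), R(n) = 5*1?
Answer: -244178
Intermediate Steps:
R(n) = 5
N(F) = -25 (N(F) = -5*5 = -25)
N(228) - 1*244153 = -25 - 1*244153 = -25 - 244153 = -244178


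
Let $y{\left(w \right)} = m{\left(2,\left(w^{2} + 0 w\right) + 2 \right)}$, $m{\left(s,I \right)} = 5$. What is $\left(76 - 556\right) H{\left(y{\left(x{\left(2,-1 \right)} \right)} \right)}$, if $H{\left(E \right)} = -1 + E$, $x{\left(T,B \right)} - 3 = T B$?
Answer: $-1920$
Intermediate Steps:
$x{\left(T,B \right)} = 3 + B T$ ($x{\left(T,B \right)} = 3 + T B = 3 + B T$)
$y{\left(w \right)} = 5$
$\left(76 - 556\right) H{\left(y{\left(x{\left(2,-1 \right)} \right)} \right)} = \left(76 - 556\right) \left(-1 + 5\right) = \left(-480\right) 4 = -1920$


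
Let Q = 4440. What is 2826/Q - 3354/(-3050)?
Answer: 391851/225700 ≈ 1.7362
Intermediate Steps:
2826/Q - 3354/(-3050) = 2826/4440 - 3354/(-3050) = 2826*(1/4440) - 3354*(-1/3050) = 471/740 + 1677/1525 = 391851/225700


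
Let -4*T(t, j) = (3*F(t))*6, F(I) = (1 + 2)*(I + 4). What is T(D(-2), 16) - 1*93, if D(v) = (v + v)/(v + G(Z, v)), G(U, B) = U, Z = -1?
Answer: -165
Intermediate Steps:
D(v) = 2*v/(-1 + v) (D(v) = (v + v)/(v - 1) = (2*v)/(-1 + v) = 2*v/(-1 + v))
F(I) = 12 + 3*I (F(I) = 3*(4 + I) = 12 + 3*I)
T(t, j) = -54 - 27*t/2 (T(t, j) = -3*(12 + 3*t)*6/4 = -(36 + 9*t)*6/4 = -(216 + 54*t)/4 = -54 - 27*t/2)
T(D(-2), 16) - 1*93 = (-54 - 27*(-2)/(-1 - 2)) - 1*93 = (-54 - 27*(-2)/(-3)) - 93 = (-54 - 27*(-2)*(-1)/3) - 93 = (-54 - 27/2*4/3) - 93 = (-54 - 18) - 93 = -72 - 93 = -165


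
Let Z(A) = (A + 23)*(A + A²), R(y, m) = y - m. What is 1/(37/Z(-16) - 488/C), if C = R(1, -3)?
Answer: -1680/204923 ≈ -0.0081982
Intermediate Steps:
Z(A) = (23 + A)*(A + A²)
C = 4 (C = 1 - 1*(-3) = 1 + 3 = 4)
1/(37/Z(-16) - 488/C) = 1/(37/((-16*(23 + (-16)² + 24*(-16)))) - 488/4) = 1/(37/((-16*(23 + 256 - 384))) - 488*¼) = 1/(37/((-16*(-105))) - 122) = 1/(37/1680 - 122) = 1/(-204923/1680) = -1680/204923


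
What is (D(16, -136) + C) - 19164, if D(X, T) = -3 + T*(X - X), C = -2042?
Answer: -21209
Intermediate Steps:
D(X, T) = -3 (D(X, T) = -3 + T*0 = -3 + 0 = -3)
(D(16, -136) + C) - 19164 = (-3 - 2042) - 19164 = -2045 - 19164 = -21209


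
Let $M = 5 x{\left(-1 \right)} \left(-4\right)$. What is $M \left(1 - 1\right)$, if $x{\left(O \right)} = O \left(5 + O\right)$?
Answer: $0$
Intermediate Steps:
$M = 80$ ($M = 5 \left(- (5 - 1)\right) \left(-4\right) = 5 \left(\left(-1\right) 4\right) \left(-4\right) = 5 \left(-4\right) \left(-4\right) = \left(-20\right) \left(-4\right) = 80$)
$M \left(1 - 1\right) = 80 \left(1 - 1\right) = 80 \cdot 0 = 0$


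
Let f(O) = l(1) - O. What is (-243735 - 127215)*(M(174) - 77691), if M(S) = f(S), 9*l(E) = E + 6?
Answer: 86651199700/3 ≈ 2.8884e+10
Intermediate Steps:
l(E) = 2/3 + E/9 (l(E) = (E + 6)/9 = (6 + E)/9 = 2/3 + E/9)
f(O) = 7/9 - O (f(O) = (2/3 + (1/9)*1) - O = (2/3 + 1/9) - O = 7/9 - O)
M(S) = 7/9 - S
(-243735 - 127215)*(M(174) - 77691) = (-243735 - 127215)*((7/9 - 1*174) - 77691) = -370950*((7/9 - 174) - 77691) = -370950*(-1559/9 - 77691) = -370950*(-700778/9) = 86651199700/3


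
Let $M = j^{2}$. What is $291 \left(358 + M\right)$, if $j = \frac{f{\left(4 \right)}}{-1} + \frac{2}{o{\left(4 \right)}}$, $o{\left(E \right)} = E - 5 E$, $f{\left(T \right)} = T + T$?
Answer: $\frac{7896867}{64} \approx 1.2339 \cdot 10^{5}$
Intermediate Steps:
$f{\left(T \right)} = 2 T$
$o{\left(E \right)} = - 4 E$
$j = - \frac{65}{8}$ ($j = \frac{2 \cdot 4}{-1} + \frac{2}{\left(-4\right) 4} = 8 \left(-1\right) + \frac{2}{-16} = -8 + 2 \left(- \frac{1}{16}\right) = -8 - \frac{1}{8} = - \frac{65}{8} \approx -8.125$)
$M = \frac{4225}{64}$ ($M = \left(- \frac{65}{8}\right)^{2} = \frac{4225}{64} \approx 66.016$)
$291 \left(358 + M\right) = 291 \left(358 + \frac{4225}{64}\right) = 291 \cdot \frac{27137}{64} = \frac{7896867}{64}$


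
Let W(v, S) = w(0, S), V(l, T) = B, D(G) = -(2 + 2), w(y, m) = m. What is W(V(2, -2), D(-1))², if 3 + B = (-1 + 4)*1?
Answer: 16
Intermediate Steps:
B = 0 (B = -3 + (-1 + 4)*1 = -3 + 3*1 = -3 + 3 = 0)
D(G) = -4 (D(G) = -1*4 = -4)
V(l, T) = 0
W(v, S) = S
W(V(2, -2), D(-1))² = (-4)² = 16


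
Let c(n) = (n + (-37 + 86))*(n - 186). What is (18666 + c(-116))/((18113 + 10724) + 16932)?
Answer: 38900/45769 ≈ 0.84992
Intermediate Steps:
c(n) = (-186 + n)*(49 + n) (c(n) = (n + 49)*(-186 + n) = (49 + n)*(-186 + n) = (-186 + n)*(49 + n))
(18666 + c(-116))/((18113 + 10724) + 16932) = (18666 + (-9114 + (-116)**2 - 137*(-116)))/((18113 + 10724) + 16932) = (18666 + (-9114 + 13456 + 15892))/(28837 + 16932) = (18666 + 20234)/45769 = 38900*(1/45769) = 38900/45769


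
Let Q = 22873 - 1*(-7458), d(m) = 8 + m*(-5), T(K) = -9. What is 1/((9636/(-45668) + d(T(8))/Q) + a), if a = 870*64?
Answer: 7067123/393495929818 ≈ 1.7960e-5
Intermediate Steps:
d(m) = 8 - 5*m
Q = 30331 (Q = 22873 + 7458 = 30331)
a = 55680
1/((9636/(-45668) + d(T(8))/Q) + a) = 1/((9636/(-45668) + (8 - 5*(-9))/30331) + 55680) = 1/((9636*(-1/45668) + (8 + 45)*(1/30331)) + 55680) = 1/((-2409/11417 + 53*(1/30331)) + 55680) = 1/((-2409/11417 + 53/30331) + 55680) = 1/(-1478822/7067123 + 55680) = 1/(393495929818/7067123) = 7067123/393495929818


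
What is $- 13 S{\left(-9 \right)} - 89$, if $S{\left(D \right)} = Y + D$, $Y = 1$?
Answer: $15$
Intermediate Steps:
$S{\left(D \right)} = 1 + D$
$- 13 S{\left(-9 \right)} - 89 = - 13 \left(1 - 9\right) - 89 = \left(-13\right) \left(-8\right) - 89 = 104 - 89 = 15$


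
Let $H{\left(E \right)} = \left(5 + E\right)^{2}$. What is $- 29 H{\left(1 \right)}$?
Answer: $-1044$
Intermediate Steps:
$- 29 H{\left(1 \right)} = - 29 \left(5 + 1\right)^{2} = - 29 \cdot 6^{2} = \left(-29\right) 36 = -1044$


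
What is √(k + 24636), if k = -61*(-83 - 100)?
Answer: √35799 ≈ 189.21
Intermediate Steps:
k = 11163 (k = -61*(-183) = 11163)
√(k + 24636) = √(11163 + 24636) = √35799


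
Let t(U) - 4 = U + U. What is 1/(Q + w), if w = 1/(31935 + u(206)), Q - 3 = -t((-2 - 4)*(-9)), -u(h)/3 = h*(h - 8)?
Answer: -90429/9856762 ≈ -0.0091743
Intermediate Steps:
t(U) = 4 + 2*U (t(U) = 4 + (U + U) = 4 + 2*U)
u(h) = -3*h*(-8 + h) (u(h) = -3*h*(h - 8) = -3*h*(-8 + h))
Q = -109 (Q = 3 - (4 + 2*((-2 - 4)*(-9))) = 3 - (4 + 2*(-6*(-9))) = 3 - (4 + 2*54) = 3 - (4 + 108) = 3 - 1*112 = 3 - 112 = -109)
w = -1/90429 (w = 1/(31935 + 3*206*(8 - 1*206)) = 1/(31935 + 3*206*(8 - 206)) = 1/(31935 + 3*206*(-198)) = 1/(31935 - 122364) = 1/(-90429) = -1/90429 ≈ -1.1058e-5)
1/(Q + w) = 1/(-109 - 1/90429) = 1/(-9856762/90429) = -90429/9856762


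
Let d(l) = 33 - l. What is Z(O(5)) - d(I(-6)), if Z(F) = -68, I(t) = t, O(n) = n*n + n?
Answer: -107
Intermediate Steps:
O(n) = n + n² (O(n) = n² + n = n + n²)
Z(O(5)) - d(I(-6)) = -68 - (33 - 1*(-6)) = -68 - (33 + 6) = -68 - 1*39 = -68 - 39 = -107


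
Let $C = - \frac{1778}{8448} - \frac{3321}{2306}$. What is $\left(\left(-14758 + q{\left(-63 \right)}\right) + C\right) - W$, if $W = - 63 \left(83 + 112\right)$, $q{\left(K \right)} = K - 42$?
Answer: $- \frac{12563600185}{4870272} \approx -2579.6$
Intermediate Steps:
$C = - \frac{8038969}{4870272}$ ($C = \left(-1778\right) \frac{1}{8448} - \frac{3321}{2306} = - \frac{889}{4224} - \frac{3321}{2306} = - \frac{8038969}{4870272} \approx -1.6506$)
$q{\left(K \right)} = -42 + K$ ($q{\left(K \right)} = K - 42 = -42 + K$)
$W = -12285$ ($W = \left(-63\right) 195 = -12285$)
$\left(\left(-14758 + q{\left(-63 \right)}\right) + C\right) - W = \left(\left(-14758 - 105\right) - \frac{8038969}{4870272}\right) - -12285 = \left(\left(-14758 - 105\right) - \frac{8038969}{4870272}\right) + 12285 = \left(-14863 - \frac{8038969}{4870272}\right) + 12285 = - \frac{72394891705}{4870272} + 12285 = - \frac{12563600185}{4870272}$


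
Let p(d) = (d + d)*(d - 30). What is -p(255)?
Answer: -114750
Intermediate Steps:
p(d) = 2*d*(-30 + d) (p(d) = (2*d)*(-30 + d) = 2*d*(-30 + d))
-p(255) = -2*255*(-30 + 255) = -2*255*225 = -1*114750 = -114750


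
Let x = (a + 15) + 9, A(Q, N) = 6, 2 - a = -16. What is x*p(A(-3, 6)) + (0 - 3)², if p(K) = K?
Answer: 261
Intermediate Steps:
a = 18 (a = 2 - 1*(-16) = 2 + 16 = 18)
x = 42 (x = (18 + 15) + 9 = 33 + 9 = 42)
x*p(A(-3, 6)) + (0 - 3)² = 42*6 + (0 - 3)² = 252 + (-3)² = 252 + 9 = 261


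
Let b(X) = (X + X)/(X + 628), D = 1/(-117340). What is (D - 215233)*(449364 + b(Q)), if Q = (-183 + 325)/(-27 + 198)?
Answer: -305086419996173584021/3154392550 ≈ -9.6718e+10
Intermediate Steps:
Q = 142/171 ≈ 0.83041
D = -1/117340 ≈ -8.5222e-6
b(X) = 2*X/(628 + X) (b(X) = (2*X)/(628 + X) = 2*X/(628 + X))
(D - 215233)*(449364 + b(Q)) = (-1/117340 - 215233)*(449364 + 2*(142/171)/(628 + 142/171)) = -25255440221*(449364 + 2*(142/171)/(107530/171))/117340 = -25255440221*(449364 + 2*(142/171)*(171/107530))/117340 = -25255440221*(449364 + 142/53765)/117340 = -25255440221/117340*24160055602/53765 = -305086419996173584021/3154392550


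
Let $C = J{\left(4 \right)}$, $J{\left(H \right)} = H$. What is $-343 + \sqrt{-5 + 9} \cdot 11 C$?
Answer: $-255$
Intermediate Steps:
$C = 4$
$-343 + \sqrt{-5 + 9} \cdot 11 C = -343 + \sqrt{-5 + 9} \cdot 11 \cdot 4 = -343 + \sqrt{4} \cdot 11 \cdot 4 = -343 + 2 \cdot 11 \cdot 4 = -343 + 22 \cdot 4 = -343 + 88 = -255$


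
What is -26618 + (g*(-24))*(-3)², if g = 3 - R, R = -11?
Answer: -29642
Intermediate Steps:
g = 14 (g = 3 - 1*(-11) = 3 + 11 = 14)
-26618 + (g*(-24))*(-3)² = -26618 + (14*(-24))*(-3)² = -26618 - 336*9 = -26618 - 3024 = -29642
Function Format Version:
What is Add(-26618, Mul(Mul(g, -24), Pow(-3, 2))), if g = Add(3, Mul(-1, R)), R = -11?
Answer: -29642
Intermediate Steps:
g = 14 (g = Add(3, Mul(-1, -11)) = Add(3, 11) = 14)
Add(-26618, Mul(Mul(g, -24), Pow(-3, 2))) = Add(-26618, Mul(Mul(14, -24), Pow(-3, 2))) = Add(-26618, Mul(-336, 9)) = Add(-26618, -3024) = -29642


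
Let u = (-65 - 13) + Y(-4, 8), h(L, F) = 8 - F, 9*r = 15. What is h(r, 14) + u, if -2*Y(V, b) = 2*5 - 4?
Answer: -87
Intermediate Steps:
r = 5/3 (r = (⅑)*15 = 5/3 ≈ 1.6667)
Y(V, b) = -3 (Y(V, b) = -(2*5 - 4)/2 = -(10 - 4)/2 = -½*6 = -3)
u = -81 (u = (-65 - 13) - 3 = -78 - 3 = -81)
h(r, 14) + u = (8 - 1*14) - 81 = (8 - 14) - 81 = -6 - 81 = -87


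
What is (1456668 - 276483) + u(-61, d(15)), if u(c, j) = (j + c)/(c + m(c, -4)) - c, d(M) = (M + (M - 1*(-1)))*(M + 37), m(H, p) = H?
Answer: 143988461/122 ≈ 1.1802e+6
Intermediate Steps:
d(M) = (1 + 2*M)*(37 + M) (d(M) = (M + (M + 1))*(37 + M) = (M + (1 + M))*(37 + M) = (1 + 2*M)*(37 + M))
u(c, j) = -c + (c + j)/(2*c) (u(c, j) = (j + c)/(c + c) - c = (c + j)/((2*c)) - c = (c + j)*(1/(2*c)) - c = (c + j)/(2*c) - c = -c + (c + j)/(2*c))
(1456668 - 276483) + u(-61, d(15)) = (1456668 - 276483) + (½ - 1*(-61) + (½)*(37 + 2*15² + 75*15)/(-61)) = 1180185 + (½ + 61 + (½)*(37 + 2*225 + 1125)*(-1/61)) = 1180185 + (½ + 61 + (½)*(37 + 450 + 1125)*(-1/61)) = 1180185 + (½ + 61 + (½)*1612*(-1/61)) = 1180185 + (½ + 61 - 806/61) = 1180185 + 5891/122 = 143988461/122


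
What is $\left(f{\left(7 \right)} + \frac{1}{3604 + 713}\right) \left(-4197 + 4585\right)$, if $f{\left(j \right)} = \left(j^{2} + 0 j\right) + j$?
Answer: $\frac{93800164}{4317} \approx 21728.0$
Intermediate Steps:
$f{\left(j \right)} = j + j^{2}$ ($f{\left(j \right)} = \left(j^{2} + 0\right) + j = j^{2} + j = j + j^{2}$)
$\left(f{\left(7 \right)} + \frac{1}{3604 + 713}\right) \left(-4197 + 4585\right) = \left(7 \left(1 + 7\right) + \frac{1}{3604 + 713}\right) \left(-4197 + 4585\right) = \left(7 \cdot 8 + \frac{1}{4317}\right) 388 = \left(56 + \frac{1}{4317}\right) 388 = \frac{241753}{4317} \cdot 388 = \frac{93800164}{4317}$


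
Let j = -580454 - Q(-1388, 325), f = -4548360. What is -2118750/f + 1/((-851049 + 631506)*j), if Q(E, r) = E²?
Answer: 19435783248913931/41723157096252684 ≈ 0.46583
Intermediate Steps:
j = -2506998 (j = -580454 - 1*(-1388)² = -580454 - 1*1926544 = -580454 - 1926544 = -2506998)
-2118750/f + 1/((-851049 + 631506)*j) = -2118750/(-4548360) + 1/((-851049 + 631506)*(-2506998)) = -2118750*(-1/4548360) - 1/2506998/(-219543) = 70625/151612 - 1/219543*(-1/2506998) = 70625/151612 + 1/550393861914 = 19435783248913931/41723157096252684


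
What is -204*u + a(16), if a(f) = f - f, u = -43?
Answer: 8772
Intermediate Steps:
a(f) = 0
-204*u + a(16) = -204*(-43) + 0 = 8772 + 0 = 8772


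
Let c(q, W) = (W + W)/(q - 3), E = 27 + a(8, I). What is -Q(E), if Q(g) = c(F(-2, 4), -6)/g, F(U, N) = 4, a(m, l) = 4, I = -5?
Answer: 12/31 ≈ 0.38710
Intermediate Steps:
E = 31 (E = 27 + 4 = 31)
c(q, W) = 2*W/(-3 + q) (c(q, W) = (2*W)/(-3 + q) = 2*W/(-3 + q))
Q(g) = -12/g (Q(g) = (2*(-6)/(-3 + 4))/g = (2*(-6)/1)/g = (2*(-6)*1)/g = -12/g)
-Q(E) = -(-12)/31 = -1*(-12/31) = 12/31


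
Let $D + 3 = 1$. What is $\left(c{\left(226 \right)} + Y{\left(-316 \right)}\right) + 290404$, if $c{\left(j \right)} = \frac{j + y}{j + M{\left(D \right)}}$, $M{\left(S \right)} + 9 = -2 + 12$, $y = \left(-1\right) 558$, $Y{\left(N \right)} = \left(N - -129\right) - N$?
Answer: $\frac{65950659}{227} \approx 2.9053 \cdot 10^{5}$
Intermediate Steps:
$Y{\left(N \right)} = 129$ ($Y{\left(N \right)} = \left(N + 129\right) - N = \left(129 + N\right) - N = 129$)
$D = -2$ ($D = -3 + 1 = -2$)
$y = -558$
$M{\left(S \right)} = 1$ ($M{\left(S \right)} = -9 + \left(-2 + 12\right) = -9 + 10 = 1$)
$c{\left(j \right)} = \frac{-558 + j}{1 + j}$ ($c{\left(j \right)} = \frac{j - 558}{j + 1} = \frac{-558 + j}{1 + j}$)
$\left(c{\left(226 \right)} + Y{\left(-316 \right)}\right) + 290404 = \left(\frac{-558 + 226}{1 + 226} + 129\right) + 290404 = \left(\frac{1}{227} \left(-332\right) + 129\right) + 290404 = \left(- \frac{332}{227} + 129\right) + 290404 = \frac{28951}{227} + 290404 = \frac{65950659}{227}$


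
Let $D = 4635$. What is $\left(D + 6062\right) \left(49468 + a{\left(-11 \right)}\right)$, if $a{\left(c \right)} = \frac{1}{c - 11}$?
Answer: $\frac{11641491615}{22} \approx 5.2916 \cdot 10^{8}$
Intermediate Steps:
$a{\left(c \right)} = \frac{1}{-11 + c}$
$\left(D + 6062\right) \left(49468 + a{\left(-11 \right)}\right) = \left(4635 + 6062\right) \left(49468 + \frac{1}{-11 - 11}\right) = 10697 \left(49468 + \frac{1}{-22}\right) = 10697 \left(49468 - \frac{1}{22}\right) = 10697 \cdot \frac{1088295}{22} = \frac{11641491615}{22}$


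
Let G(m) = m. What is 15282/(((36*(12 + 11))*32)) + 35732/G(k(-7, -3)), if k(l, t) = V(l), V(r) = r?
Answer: -52591561/10304 ≈ -5104.0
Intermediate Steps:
k(l, t) = l
15282/(((36*(12 + 11))*32)) + 35732/G(k(-7, -3)) = 15282/(((36*(12 + 11))*32)) + 35732/(-7) = 15282/(((36*23)*32)) + 35732*(-⅐) = 15282/((828*32)) - 35732/7 = 15282/26496 - 35732/7 = 15282*(1/26496) - 35732/7 = 849/1472 - 35732/7 = -52591561/10304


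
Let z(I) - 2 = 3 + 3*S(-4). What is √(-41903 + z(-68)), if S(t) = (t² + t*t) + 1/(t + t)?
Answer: I*√668838/4 ≈ 204.46*I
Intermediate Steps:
S(t) = 1/(2*t) + 2*t² (S(t) = (t² + t²) + 1/(2*t) = 2*t² + 1/(2*t) = 1/(2*t) + 2*t²)
z(I) = 805/8 (z(I) = 2 + (3 + 3*((½)*(1 + 4*(-4)³)/(-4))) = 2 + (3 + 3*((½)*(-¼)*(1 + 4*(-64)))) = 2 + (3 + 3*((½)*(-¼)*(1 - 256))) = 2 + (3 + 3*((½)*(-¼)*(-255))) = 2 + (3 + 3*(255/8)) = 2 + (3 + 765/8) = 2 + 789/8 = 805/8)
√(-41903 + z(-68)) = √(-41903 + 805/8) = √(-334419/8) = I*√668838/4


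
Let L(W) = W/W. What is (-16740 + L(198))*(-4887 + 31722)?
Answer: -449191065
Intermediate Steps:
L(W) = 1
(-16740 + L(198))*(-4887 + 31722) = (-16740 + 1)*(-4887 + 31722) = -16739*26835 = -449191065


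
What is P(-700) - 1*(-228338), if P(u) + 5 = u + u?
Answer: 226933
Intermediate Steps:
P(u) = -5 + 2*u (P(u) = -5 + (u + u) = -5 + 2*u)
P(-700) - 1*(-228338) = (-5 + 2*(-700)) - 1*(-228338) = (-5 - 1400) + 228338 = -1405 + 228338 = 226933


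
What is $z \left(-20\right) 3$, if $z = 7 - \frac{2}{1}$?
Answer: $-300$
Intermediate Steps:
$z = 5$ ($z = 7 - 2 = 5$)
$z \left(-20\right) 3 = 5 \left(-20\right) 3 = \left(-100\right) 3 = -300$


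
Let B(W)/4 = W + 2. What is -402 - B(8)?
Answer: -442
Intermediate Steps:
B(W) = 8 + 4*W (B(W) = 4*(W + 2) = 4*(2 + W) = 8 + 4*W)
-402 - B(8) = -402 - (8 + 4*8) = -402 - (8 + 32) = -402 - 1*40 = -402 - 40 = -442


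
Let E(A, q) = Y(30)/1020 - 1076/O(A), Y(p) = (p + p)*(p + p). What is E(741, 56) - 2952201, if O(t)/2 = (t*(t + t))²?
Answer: -30261966959186235127/10250658115074 ≈ -2.9522e+6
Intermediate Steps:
O(t) = 8*t⁴ (O(t) = 2*(t*(t + t))² = 2*(t*(2*t))² = 2*(2*t²)² = 2*(4*t⁴) = 8*t⁴)
Y(p) = 4*p² (Y(p) = (2*p)*(2*p) = 4*p²)
E(A, q) = 60/17 - 269/(2*A⁴) (E(A, q) = (4*30²)/1020 - 1076*1/(8*A⁴) = (4*900)*(1/1020) - 269/(2*A⁴) = 3600*(1/1020) - 269/(2*A⁴) = 60/17 - 269/(2*A⁴))
E(741, 56) - 2952201 = (60/17 - 269/2/741⁴) - 2952201 = (60/17 - 269/2*1/301489944561) - 2952201 = (60/17 - 269/602979889122) - 2952201 = 36178793342747/10250658115074 - 2952201 = -30261966959186235127/10250658115074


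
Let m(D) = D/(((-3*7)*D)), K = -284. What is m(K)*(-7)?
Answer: ⅓ ≈ 0.33333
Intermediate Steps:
m(D) = -1/21 (m(D) = D/((-21*D)) = D*(-1/(21*D)) = -1/21)
m(K)*(-7) = -1/21*(-7) = ⅓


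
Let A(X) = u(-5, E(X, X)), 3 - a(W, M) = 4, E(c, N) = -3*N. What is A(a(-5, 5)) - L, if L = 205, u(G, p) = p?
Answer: -202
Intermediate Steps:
a(W, M) = -1 (a(W, M) = 3 - 1*4 = 3 - 4 = -1)
A(X) = -3*X
A(a(-5, 5)) - L = -3*(-1) - 1*205 = 3 - 205 = -202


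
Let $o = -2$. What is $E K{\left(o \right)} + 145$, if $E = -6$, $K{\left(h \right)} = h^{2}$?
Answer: $121$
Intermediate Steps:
$E K{\left(o \right)} + 145 = - 6 \left(-2\right)^{2} + 145 = \left(-6\right) 4 + 145 = -24 + 145 = 121$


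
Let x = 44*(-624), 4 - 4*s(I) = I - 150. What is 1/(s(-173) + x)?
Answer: -4/109497 ≈ -3.6531e-5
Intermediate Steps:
s(I) = 77/2 - I/4 (s(I) = 1 - (I - 150)/4 = 1 - (-150 + I)/4 = 1 + (75/2 - I/4) = 77/2 - I/4)
x = -27456
1/(s(-173) + x) = 1/((77/2 - ¼*(-173)) - 27456) = 1/((77/2 + 173/4) - 27456) = 1/(327/4 - 27456) = 1/(-109497/4) = -4/109497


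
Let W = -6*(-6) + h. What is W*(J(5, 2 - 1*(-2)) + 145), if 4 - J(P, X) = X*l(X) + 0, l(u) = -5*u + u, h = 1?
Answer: 7881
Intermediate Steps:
l(u) = -4*u
J(P, X) = 4 + 4*X² (J(P, X) = 4 - (X*(-4*X) + 0) = 4 - (-4*X² + 0) = 4 - (-4)*X² = 4 + 4*X²)
W = 37 (W = -6*(-6) + 1 = 36 + 1 = 37)
W*(J(5, 2 - 1*(-2)) + 145) = 37*((4 + 4*(2 - 1*(-2))²) + 145) = 37*((4 + 4*(2 + 2)²) + 145) = 37*((4 + 4*4²) + 145) = 37*((4 + 4*16) + 145) = 37*((4 + 64) + 145) = 37*(68 + 145) = 37*213 = 7881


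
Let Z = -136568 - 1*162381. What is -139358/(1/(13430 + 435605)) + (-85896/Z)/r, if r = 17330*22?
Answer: -1783078467645067429076/28494323935 ≈ -6.2577e+10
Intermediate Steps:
r = 381260
Z = -298949 (Z = -136568 - 162381 = -298949)
-139358/(1/(13430 + 435605)) + (-85896/Z)/r = -139358/(1/(13430 + 435605)) - 85896/(-298949)/381260 = -139358/(1/449035) - 85896*(-1/298949)*(1/381260) = -139358/1/449035 + (85896/298949)*(1/381260) = -139358*449035 + 21474/28494323935 = -62576619530 + 21474/28494323935 = -1783078467645067429076/28494323935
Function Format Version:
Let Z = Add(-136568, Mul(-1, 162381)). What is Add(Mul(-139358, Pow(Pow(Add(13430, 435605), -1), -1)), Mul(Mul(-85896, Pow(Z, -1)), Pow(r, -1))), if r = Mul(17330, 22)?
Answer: Rational(-1783078467645067429076, 28494323935) ≈ -6.2577e+10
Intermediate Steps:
r = 381260
Z = -298949 (Z = Add(-136568, -162381) = -298949)
Add(Mul(-139358, Pow(Pow(Add(13430, 435605), -1), -1)), Mul(Mul(-85896, Pow(Z, -1)), Pow(r, -1))) = Add(Mul(-139358, Pow(Pow(Add(13430, 435605), -1), -1)), Mul(Mul(-85896, Pow(-298949, -1)), Pow(381260, -1))) = Add(Mul(-139358, Pow(Pow(449035, -1), -1)), Mul(Mul(-85896, Rational(-1, 298949)), Rational(1, 381260))) = Add(Mul(-139358, Pow(Rational(1, 449035), -1)), Mul(Rational(85896, 298949), Rational(1, 381260))) = Add(Mul(-139358, 449035), Rational(21474, 28494323935)) = Add(-62576619530, Rational(21474, 28494323935)) = Rational(-1783078467645067429076, 28494323935)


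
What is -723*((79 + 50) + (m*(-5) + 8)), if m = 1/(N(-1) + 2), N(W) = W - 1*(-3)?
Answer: -392589/4 ≈ -98147.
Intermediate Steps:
N(W) = 3 + W (N(W) = W + 3 = 3 + W)
m = ¼ (m = 1/((3 - 1) + 2) = 1/(2 + 2) = 1/4 = ¼ ≈ 0.25000)
-723*((79 + 50) + (m*(-5) + 8)) = -723*((79 + 50) + ((¼)*(-5) + 8)) = -723*(129 + (-5/4 + 8)) = -723*(129 + 27/4) = -723*543/4 = -392589/4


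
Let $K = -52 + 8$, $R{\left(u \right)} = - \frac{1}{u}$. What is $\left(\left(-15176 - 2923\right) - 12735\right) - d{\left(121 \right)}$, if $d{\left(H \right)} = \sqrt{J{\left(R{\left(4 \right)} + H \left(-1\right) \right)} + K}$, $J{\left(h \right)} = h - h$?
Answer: $-30834 - 2 i \sqrt{11} \approx -30834.0 - 6.6332 i$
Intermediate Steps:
$J{\left(h \right)} = 0$
$K = -44$
$d{\left(H \right)} = 2 i \sqrt{11}$ ($d{\left(H \right)} = \sqrt{0 - 44} = \sqrt{-44} = 2 i \sqrt{11}$)
$\left(\left(-15176 - 2923\right) - 12735\right) - d{\left(121 \right)} = \left(\left(-15176 - 2923\right) - 12735\right) - 2 i \sqrt{11} = \left(-18099 - 12735\right) - 2 i \sqrt{11} = -30834 - 2 i \sqrt{11}$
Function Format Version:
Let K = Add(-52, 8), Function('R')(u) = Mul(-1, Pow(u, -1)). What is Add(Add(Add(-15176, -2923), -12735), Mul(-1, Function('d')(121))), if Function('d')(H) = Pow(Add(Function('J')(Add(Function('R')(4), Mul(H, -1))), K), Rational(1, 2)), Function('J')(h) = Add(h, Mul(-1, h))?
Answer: Add(-30834, Mul(-2, I, Pow(11, Rational(1, 2)))) ≈ Add(-30834., Mul(-6.6332, I))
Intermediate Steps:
Function('J')(h) = 0
K = -44
Function('d')(H) = Mul(2, I, Pow(11, Rational(1, 2))) (Function('d')(H) = Pow(Add(0, -44), Rational(1, 2)) = Pow(-44, Rational(1, 2)) = Mul(2, I, Pow(11, Rational(1, 2))))
Add(Add(Add(-15176, -2923), -12735), Mul(-1, Function('d')(121))) = Add(Add(Add(-15176, -2923), -12735), Mul(-1, Mul(2, I, Pow(11, Rational(1, 2))))) = Add(Add(-18099, -12735), Mul(-2, I, Pow(11, Rational(1, 2)))) = Add(-30834, Mul(-2, I, Pow(11, Rational(1, 2))))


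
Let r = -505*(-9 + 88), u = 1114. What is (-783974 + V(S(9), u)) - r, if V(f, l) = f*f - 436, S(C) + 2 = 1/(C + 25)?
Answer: -860654851/1156 ≈ -7.4451e+5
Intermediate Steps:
S(C) = -2 + 1/(25 + C) (S(C) = -2 + 1/(C + 25) = -2 + 1/(25 + C))
V(f, l) = -436 + f² (V(f, l) = f² - 436 = -436 + f²)
r = -39895 (r = -505*79 = -39895)
(-783974 + V(S(9), u)) - r = (-783974 + (-436 + ((-49 - 2*9)/(25 + 9))²)) - 1*(-39895) = (-783974 + (-436 + ((-49 - 18)/34)²)) + 39895 = (-783974 + (-436 + ((1/34)*(-67))²)) + 39895 = (-783974 + (-436 + (-67/34)²)) + 39895 = (-783974 + (-436 + 4489/1156)) + 39895 = (-783974 - 499527/1156) + 39895 = -906773471/1156 + 39895 = -860654851/1156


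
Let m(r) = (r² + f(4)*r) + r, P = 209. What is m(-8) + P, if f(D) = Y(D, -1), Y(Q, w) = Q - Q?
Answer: 265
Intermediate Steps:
Y(Q, w) = 0
f(D) = 0
m(r) = r + r² (m(r) = (r² + 0*r) + r = (r² + 0) + r = r² + r = r + r²)
m(-8) + P = -8*(1 - 8) + 209 = -8*(-7) + 209 = 56 + 209 = 265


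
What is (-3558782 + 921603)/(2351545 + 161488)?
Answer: -2637179/2513033 ≈ -1.0494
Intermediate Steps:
(-3558782 + 921603)/(2351545 + 161488) = -2637179/2513033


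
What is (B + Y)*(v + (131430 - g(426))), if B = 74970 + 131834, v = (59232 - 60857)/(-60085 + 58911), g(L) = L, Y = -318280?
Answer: -8572522291898/587 ≈ -1.4604e+10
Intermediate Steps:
v = 1625/1174 (v = -1625/(-1174) = -1625*(-1/1174) = 1625/1174 ≈ 1.3842)
B = 206804
(B + Y)*(v + (131430 - g(426))) = (206804 - 318280)*(1625/1174 + (131430 - 1*426)) = -111476*(1625/1174 + (131430 - 426)) = -111476*(1625/1174 + 131004) = -111476*153800321/1174 = -8572522291898/587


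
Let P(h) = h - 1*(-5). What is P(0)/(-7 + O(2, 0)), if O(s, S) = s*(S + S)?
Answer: -5/7 ≈ -0.71429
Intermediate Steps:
O(s, S) = 2*S*s (O(s, S) = s*(2*S) = 2*S*s)
P(h) = 5 + h (P(h) = h + 5 = 5 + h)
P(0)/(-7 + O(2, 0)) = (5 + 0)/(-7 + 2*0*2) = 5/(-7 + 0) = 5/(-7) = -1/7*5 = -5/7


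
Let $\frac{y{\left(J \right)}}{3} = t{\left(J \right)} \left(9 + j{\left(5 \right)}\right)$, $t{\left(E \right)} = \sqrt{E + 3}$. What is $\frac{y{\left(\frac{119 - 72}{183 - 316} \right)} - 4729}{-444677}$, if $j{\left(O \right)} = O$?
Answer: $\frac{4729}{444677} - \frac{24 \sqrt{2926}}{8448863} \approx 0.010481$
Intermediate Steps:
$t{\left(E \right)} = \sqrt{3 + E}$
$y{\left(J \right)} = 42 \sqrt{3 + J}$ ($y{\left(J \right)} = 3 \sqrt{3 + J} \left(9 + 5\right) = 3 \sqrt{3 + J} 14 = 3 \cdot 14 \sqrt{3 + J} = 42 \sqrt{3 + J}$)
$\frac{y{\left(\frac{119 - 72}{183 - 316} \right)} - 4729}{-444677} = \frac{42 \sqrt{3 + \frac{119 - 72}{183 - 316}} - 4729}{-444677} = \left(42 \sqrt{3 + \frac{47}{-133}} - 4729\right) \left(- \frac{1}{444677}\right) = \left(42 \sqrt{3 + 47 \left(- \frac{1}{133}\right)} - 4729\right) \left(- \frac{1}{444677}\right) = \left(42 \sqrt{3 - \frac{47}{133}} - 4729\right) \left(- \frac{1}{444677}\right) = \left(42 \sqrt{\frac{352}{133}} - 4729\right) \left(- \frac{1}{444677}\right) = \left(42 \frac{4 \sqrt{2926}}{133} - 4729\right) \left(- \frac{1}{444677}\right) = \left(\frac{24 \sqrt{2926}}{19} - 4729\right) \left(- \frac{1}{444677}\right) = \left(-4729 + \frac{24 \sqrt{2926}}{19}\right) \left(- \frac{1}{444677}\right) = \frac{4729}{444677} - \frac{24 \sqrt{2926}}{8448863}$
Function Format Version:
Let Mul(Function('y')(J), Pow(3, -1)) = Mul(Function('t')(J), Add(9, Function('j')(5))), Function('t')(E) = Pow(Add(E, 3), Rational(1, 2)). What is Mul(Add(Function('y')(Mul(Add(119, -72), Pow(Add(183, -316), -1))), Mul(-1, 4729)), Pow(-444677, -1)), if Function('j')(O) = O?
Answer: Add(Rational(4729, 444677), Mul(Rational(-24, 8448863), Pow(2926, Rational(1, 2)))) ≈ 0.010481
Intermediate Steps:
Function('t')(E) = Pow(Add(3, E), Rational(1, 2))
Function('y')(J) = Mul(42, Pow(Add(3, J), Rational(1, 2))) (Function('y')(J) = Mul(3, Mul(Pow(Add(3, J), Rational(1, 2)), Add(9, 5))) = Mul(3, Mul(Pow(Add(3, J), Rational(1, 2)), 14)) = Mul(3, Mul(14, Pow(Add(3, J), Rational(1, 2)))) = Mul(42, Pow(Add(3, J), Rational(1, 2))))
Mul(Add(Function('y')(Mul(Add(119, -72), Pow(Add(183, -316), -1))), Mul(-1, 4729)), Pow(-444677, -1)) = Mul(Add(Mul(42, Pow(Add(3, Mul(Add(119, -72), Pow(Add(183, -316), -1))), Rational(1, 2))), Mul(-1, 4729)), Pow(-444677, -1)) = Mul(Add(Mul(42, Pow(Add(3, Mul(47, Pow(-133, -1))), Rational(1, 2))), -4729), Rational(-1, 444677)) = Mul(Add(Mul(42, Pow(Add(3, Mul(47, Rational(-1, 133))), Rational(1, 2))), -4729), Rational(-1, 444677)) = Mul(Add(Mul(42, Pow(Add(3, Rational(-47, 133)), Rational(1, 2))), -4729), Rational(-1, 444677)) = Mul(Add(Mul(42, Pow(Rational(352, 133), Rational(1, 2))), -4729), Rational(-1, 444677)) = Mul(Add(Mul(42, Mul(Rational(4, 133), Pow(2926, Rational(1, 2)))), -4729), Rational(-1, 444677)) = Mul(Add(Mul(Rational(24, 19), Pow(2926, Rational(1, 2))), -4729), Rational(-1, 444677)) = Mul(Add(-4729, Mul(Rational(24, 19), Pow(2926, Rational(1, 2)))), Rational(-1, 444677)) = Add(Rational(4729, 444677), Mul(Rational(-24, 8448863), Pow(2926, Rational(1, 2))))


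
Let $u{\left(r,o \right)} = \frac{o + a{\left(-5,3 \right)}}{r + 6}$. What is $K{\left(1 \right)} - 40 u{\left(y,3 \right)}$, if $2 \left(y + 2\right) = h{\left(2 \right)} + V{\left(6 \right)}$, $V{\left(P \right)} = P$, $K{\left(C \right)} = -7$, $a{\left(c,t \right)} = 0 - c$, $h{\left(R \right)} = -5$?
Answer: $- \frac{703}{9} \approx -78.111$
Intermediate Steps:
$a{\left(c,t \right)} = - c$
$y = - \frac{3}{2}$ ($y = -2 + \frac{-5 + 6}{2} = -2 + \frac{1}{2} \cdot 1 = -2 + \frac{1}{2} = - \frac{3}{2} \approx -1.5$)
$u{\left(r,o \right)} = \frac{5 + o}{6 + r}$ ($u{\left(r,o \right)} = \frac{o - -5}{r + 6} = \frac{o + 5}{6 + r} = \frac{5 + o}{6 + r}$)
$K{\left(1 \right)} - 40 u{\left(y,3 \right)} = -7 - 40 \frac{5 + 3}{6 - \frac{3}{2}} = -7 - 40 \frac{1}{\frac{9}{2}} \cdot 8 = -7 - 40 \cdot \frac{2}{9} \cdot 8 = -7 - \frac{640}{9} = - \frac{703}{9}$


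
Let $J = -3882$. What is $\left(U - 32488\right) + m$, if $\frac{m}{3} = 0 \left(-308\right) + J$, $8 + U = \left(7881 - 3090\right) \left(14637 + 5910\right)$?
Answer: $98396535$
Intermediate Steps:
$U = 98440669$ ($U = -8 + \left(7881 - 3090\right) \left(14637 + 5910\right) = -8 + 4791 \cdot 20547 = -8 + 98440677 = 98440669$)
$m = -11646$ ($m = 3 \left(0 \left(-308\right) - 3882\right) = 3 \left(0 - 3882\right) = 3 \left(-3882\right) = -11646$)
$\left(U - 32488\right) + m = \left(98440669 - 32488\right) - 11646 = 98408181 - 11646 = 98396535$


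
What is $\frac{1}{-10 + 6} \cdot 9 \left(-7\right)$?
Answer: $\frac{63}{4} \approx 15.75$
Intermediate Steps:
$\frac{1}{-10 + 6} \cdot 9 \left(-7\right) = \frac{1}{-4} \cdot 9 \left(-7\right) = \left(- \frac{1}{4}\right) 9 \left(-7\right) = \left(- \frac{9}{4}\right) \left(-7\right) = \frac{63}{4}$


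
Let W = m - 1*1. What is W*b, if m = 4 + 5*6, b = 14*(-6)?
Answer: -2772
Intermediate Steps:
b = -84
m = 34 (m = 4 + 30 = 34)
W = 33 (W = 34 - 1*1 = 34 - 1 = 33)
W*b = 33*(-84) = -2772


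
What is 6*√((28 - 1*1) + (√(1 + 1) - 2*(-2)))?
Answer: 6*√(31 + √2) ≈ 34.160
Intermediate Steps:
6*√((28 - 1*1) + (√(1 + 1) - 2*(-2))) = 6*√((28 - 1) + (√2 + 4)) = 6*√(27 + (4 + √2)) = 6*√(31 + √2)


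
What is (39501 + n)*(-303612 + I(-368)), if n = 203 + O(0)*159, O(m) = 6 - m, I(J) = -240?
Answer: -12354014616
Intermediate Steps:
n = 1157 (n = 203 + (6 - 1*0)*159 = 203 + (6 + 0)*159 = 203 + 6*159 = 203 + 954 = 1157)
(39501 + n)*(-303612 + I(-368)) = (39501 + 1157)*(-303612 - 240) = 40658*(-303852) = -12354014616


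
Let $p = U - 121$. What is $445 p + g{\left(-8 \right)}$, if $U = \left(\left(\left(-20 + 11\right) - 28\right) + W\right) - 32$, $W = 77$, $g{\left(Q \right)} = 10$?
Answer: $-50275$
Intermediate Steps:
$U = 8$ ($U = \left(\left(\left(-20 + 11\right) - 28\right) + 77\right) - 32 = \left(\left(-9 - 28\right) + 77\right) - 32 = \left(-37 + 77\right) - 32 = 40 - 32 = 8$)
$p = -113$ ($p = 8 - 121 = -113$)
$445 p + g{\left(-8 \right)} = 445 \left(-113\right) + 10 = -50285 + 10 = -50275$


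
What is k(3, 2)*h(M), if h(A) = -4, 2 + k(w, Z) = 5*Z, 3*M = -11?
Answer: -32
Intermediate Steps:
M = -11/3 (M = (⅓)*(-11) = -11/3 ≈ -3.6667)
k(w, Z) = -2 + 5*Z
k(3, 2)*h(M) = (-2 + 5*2)*(-4) = (-2 + 10)*(-4) = 8*(-4) = -32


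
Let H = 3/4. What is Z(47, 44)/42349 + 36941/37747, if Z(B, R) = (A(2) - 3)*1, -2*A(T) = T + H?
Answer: 12513994127/12788381624 ≈ 0.97854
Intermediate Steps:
H = ¾ (H = 3*(¼) = ¾ ≈ 0.75000)
A(T) = -3/8 - T/2 (A(T) = -(T + ¾)/2 = -(¾ + T)/2 = -3/8 - T/2)
Z(B, R) = -35/8 (Z(B, R) = ((-3/8 - ½*2) - 3)*1 = ((-3/8 - 1) - 3)*1 = (-11/8 - 3)*1 = -35/8*1 = -35/8)
Z(47, 44)/42349 + 36941/37747 = -35/8/42349 + 36941/37747 = -35/8*1/42349 + 36941*(1/37747) = -35/338792 + 36941/37747 = 12513994127/12788381624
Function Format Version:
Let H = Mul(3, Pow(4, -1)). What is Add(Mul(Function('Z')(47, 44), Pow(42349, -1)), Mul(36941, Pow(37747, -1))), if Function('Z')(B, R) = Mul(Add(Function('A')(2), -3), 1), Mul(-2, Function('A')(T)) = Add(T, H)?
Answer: Rational(12513994127, 12788381624) ≈ 0.97854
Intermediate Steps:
H = Rational(3, 4) (H = Mul(3, Rational(1, 4)) = Rational(3, 4) ≈ 0.75000)
Function('A')(T) = Add(Rational(-3, 8), Mul(Rational(-1, 2), T)) (Function('A')(T) = Mul(Rational(-1, 2), Add(T, Rational(3, 4))) = Mul(Rational(-1, 2), Add(Rational(3, 4), T)) = Add(Rational(-3, 8), Mul(Rational(-1, 2), T)))
Function('Z')(B, R) = Rational(-35, 8) (Function('Z')(B, R) = Mul(Add(Add(Rational(-3, 8), Mul(Rational(-1, 2), 2)), -3), 1) = Mul(Add(Add(Rational(-3, 8), -1), -3), 1) = Mul(Add(Rational(-11, 8), -3), 1) = Mul(Rational(-35, 8), 1) = Rational(-35, 8))
Add(Mul(Function('Z')(47, 44), Pow(42349, -1)), Mul(36941, Pow(37747, -1))) = Add(Mul(Rational(-35, 8), Pow(42349, -1)), Mul(36941, Pow(37747, -1))) = Add(Mul(Rational(-35, 8), Rational(1, 42349)), Mul(36941, Rational(1, 37747))) = Add(Rational(-35, 338792), Rational(36941, 37747)) = Rational(12513994127, 12788381624)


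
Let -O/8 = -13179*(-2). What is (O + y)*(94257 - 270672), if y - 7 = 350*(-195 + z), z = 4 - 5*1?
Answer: 49300406655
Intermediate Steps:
O = -210864 (O = -(-105432)*(-2) = -8*26358 = -210864)
z = -1 (z = 4 - 5 = -1)
y = -68593 (y = 7 + 350*(-195 - 1) = 7 + 350*(-196) = 7 - 68600 = -68593)
(O + y)*(94257 - 270672) = (-210864 - 68593)*(94257 - 270672) = -279457*(-176415) = 49300406655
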